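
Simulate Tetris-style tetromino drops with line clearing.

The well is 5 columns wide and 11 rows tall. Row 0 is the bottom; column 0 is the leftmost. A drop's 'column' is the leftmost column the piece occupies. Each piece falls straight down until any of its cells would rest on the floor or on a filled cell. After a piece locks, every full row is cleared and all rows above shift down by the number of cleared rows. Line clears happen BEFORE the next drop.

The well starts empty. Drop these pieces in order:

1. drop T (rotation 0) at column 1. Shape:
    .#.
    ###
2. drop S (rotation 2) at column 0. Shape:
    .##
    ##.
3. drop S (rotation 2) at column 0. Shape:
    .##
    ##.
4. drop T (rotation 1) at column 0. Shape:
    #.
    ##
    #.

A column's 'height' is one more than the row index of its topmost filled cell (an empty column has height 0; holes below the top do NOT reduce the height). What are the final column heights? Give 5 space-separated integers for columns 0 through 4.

Answer: 7 6 5 1 0

Derivation:
Drop 1: T rot0 at col 1 lands with bottom-row=0; cleared 0 line(s) (total 0); column heights now [0 1 2 1 0], max=2
Drop 2: S rot2 at col 0 lands with bottom-row=1; cleared 0 line(s) (total 0); column heights now [2 3 3 1 0], max=3
Drop 3: S rot2 at col 0 lands with bottom-row=3; cleared 0 line(s) (total 0); column heights now [4 5 5 1 0], max=5
Drop 4: T rot1 at col 0 lands with bottom-row=4; cleared 0 line(s) (total 0); column heights now [7 6 5 1 0], max=7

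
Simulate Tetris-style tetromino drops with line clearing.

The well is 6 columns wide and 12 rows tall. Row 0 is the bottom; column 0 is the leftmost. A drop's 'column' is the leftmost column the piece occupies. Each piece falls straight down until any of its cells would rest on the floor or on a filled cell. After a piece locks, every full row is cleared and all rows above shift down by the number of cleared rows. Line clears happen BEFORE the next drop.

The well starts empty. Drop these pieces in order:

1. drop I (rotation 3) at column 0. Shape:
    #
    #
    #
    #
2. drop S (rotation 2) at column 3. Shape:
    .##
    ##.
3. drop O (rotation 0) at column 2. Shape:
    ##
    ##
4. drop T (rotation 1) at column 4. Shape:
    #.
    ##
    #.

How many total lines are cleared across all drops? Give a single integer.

Drop 1: I rot3 at col 0 lands with bottom-row=0; cleared 0 line(s) (total 0); column heights now [4 0 0 0 0 0], max=4
Drop 2: S rot2 at col 3 lands with bottom-row=0; cleared 0 line(s) (total 0); column heights now [4 0 0 1 2 2], max=4
Drop 3: O rot0 at col 2 lands with bottom-row=1; cleared 0 line(s) (total 0); column heights now [4 0 3 3 2 2], max=4
Drop 4: T rot1 at col 4 lands with bottom-row=2; cleared 0 line(s) (total 0); column heights now [4 0 3 3 5 4], max=5

Answer: 0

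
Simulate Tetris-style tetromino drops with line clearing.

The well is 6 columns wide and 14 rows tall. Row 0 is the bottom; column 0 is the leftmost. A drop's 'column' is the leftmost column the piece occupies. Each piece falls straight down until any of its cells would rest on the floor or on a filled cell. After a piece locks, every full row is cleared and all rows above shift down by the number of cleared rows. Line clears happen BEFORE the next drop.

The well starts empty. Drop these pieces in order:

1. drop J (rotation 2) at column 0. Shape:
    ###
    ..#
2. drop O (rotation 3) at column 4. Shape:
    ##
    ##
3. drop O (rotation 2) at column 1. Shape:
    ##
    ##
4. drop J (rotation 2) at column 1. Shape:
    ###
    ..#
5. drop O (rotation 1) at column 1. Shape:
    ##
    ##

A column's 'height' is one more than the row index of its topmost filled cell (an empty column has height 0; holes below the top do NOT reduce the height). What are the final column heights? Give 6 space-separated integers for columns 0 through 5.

Drop 1: J rot2 at col 0 lands with bottom-row=0; cleared 0 line(s) (total 0); column heights now [2 2 2 0 0 0], max=2
Drop 2: O rot3 at col 4 lands with bottom-row=0; cleared 0 line(s) (total 0); column heights now [2 2 2 0 2 2], max=2
Drop 3: O rot2 at col 1 lands with bottom-row=2; cleared 0 line(s) (total 0); column heights now [2 4 4 0 2 2], max=4
Drop 4: J rot2 at col 1 lands with bottom-row=3; cleared 0 line(s) (total 0); column heights now [2 5 5 5 2 2], max=5
Drop 5: O rot1 at col 1 lands with bottom-row=5; cleared 0 line(s) (total 0); column heights now [2 7 7 5 2 2], max=7

Answer: 2 7 7 5 2 2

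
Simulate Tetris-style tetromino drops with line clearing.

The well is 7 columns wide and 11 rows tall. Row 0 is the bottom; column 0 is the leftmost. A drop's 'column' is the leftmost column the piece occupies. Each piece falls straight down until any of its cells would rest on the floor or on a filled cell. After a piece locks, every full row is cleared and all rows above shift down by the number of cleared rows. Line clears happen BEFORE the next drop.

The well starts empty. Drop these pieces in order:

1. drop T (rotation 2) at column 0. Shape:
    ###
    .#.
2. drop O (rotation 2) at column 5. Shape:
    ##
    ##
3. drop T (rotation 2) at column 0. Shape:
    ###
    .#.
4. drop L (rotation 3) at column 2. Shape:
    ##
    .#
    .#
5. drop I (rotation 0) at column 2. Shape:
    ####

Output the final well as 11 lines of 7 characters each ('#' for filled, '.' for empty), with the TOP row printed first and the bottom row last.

Drop 1: T rot2 at col 0 lands with bottom-row=0; cleared 0 line(s) (total 0); column heights now [2 2 2 0 0 0 0], max=2
Drop 2: O rot2 at col 5 lands with bottom-row=0; cleared 0 line(s) (total 0); column heights now [2 2 2 0 0 2 2], max=2
Drop 3: T rot2 at col 0 lands with bottom-row=2; cleared 0 line(s) (total 0); column heights now [4 4 4 0 0 2 2], max=4
Drop 4: L rot3 at col 2 lands with bottom-row=2; cleared 0 line(s) (total 0); column heights now [4 4 5 5 0 2 2], max=5
Drop 5: I rot0 at col 2 lands with bottom-row=5; cleared 0 line(s) (total 0); column heights now [4 4 6 6 6 6 2], max=6

Answer: .......
.......
.......
.......
.......
..####.
..##...
####...
.#.#...
###..##
.#...##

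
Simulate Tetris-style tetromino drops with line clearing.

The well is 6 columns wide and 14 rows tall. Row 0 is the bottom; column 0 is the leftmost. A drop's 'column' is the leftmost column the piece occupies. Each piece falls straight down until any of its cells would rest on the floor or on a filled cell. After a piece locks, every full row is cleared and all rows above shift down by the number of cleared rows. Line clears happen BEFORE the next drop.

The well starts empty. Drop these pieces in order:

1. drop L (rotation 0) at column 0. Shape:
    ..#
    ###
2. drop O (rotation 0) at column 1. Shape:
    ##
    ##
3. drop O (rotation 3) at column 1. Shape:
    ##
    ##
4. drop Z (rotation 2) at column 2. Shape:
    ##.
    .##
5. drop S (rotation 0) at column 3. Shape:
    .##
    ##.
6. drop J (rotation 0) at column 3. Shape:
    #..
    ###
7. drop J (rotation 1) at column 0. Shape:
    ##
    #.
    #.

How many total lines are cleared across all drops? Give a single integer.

Answer: 0

Derivation:
Drop 1: L rot0 at col 0 lands with bottom-row=0; cleared 0 line(s) (total 0); column heights now [1 1 2 0 0 0], max=2
Drop 2: O rot0 at col 1 lands with bottom-row=2; cleared 0 line(s) (total 0); column heights now [1 4 4 0 0 0], max=4
Drop 3: O rot3 at col 1 lands with bottom-row=4; cleared 0 line(s) (total 0); column heights now [1 6 6 0 0 0], max=6
Drop 4: Z rot2 at col 2 lands with bottom-row=5; cleared 0 line(s) (total 0); column heights now [1 6 7 7 6 0], max=7
Drop 5: S rot0 at col 3 lands with bottom-row=7; cleared 0 line(s) (total 0); column heights now [1 6 7 8 9 9], max=9
Drop 6: J rot0 at col 3 lands with bottom-row=9; cleared 0 line(s) (total 0); column heights now [1 6 7 11 10 10], max=11
Drop 7: J rot1 at col 0 lands with bottom-row=4; cleared 0 line(s) (total 0); column heights now [7 7 7 11 10 10], max=11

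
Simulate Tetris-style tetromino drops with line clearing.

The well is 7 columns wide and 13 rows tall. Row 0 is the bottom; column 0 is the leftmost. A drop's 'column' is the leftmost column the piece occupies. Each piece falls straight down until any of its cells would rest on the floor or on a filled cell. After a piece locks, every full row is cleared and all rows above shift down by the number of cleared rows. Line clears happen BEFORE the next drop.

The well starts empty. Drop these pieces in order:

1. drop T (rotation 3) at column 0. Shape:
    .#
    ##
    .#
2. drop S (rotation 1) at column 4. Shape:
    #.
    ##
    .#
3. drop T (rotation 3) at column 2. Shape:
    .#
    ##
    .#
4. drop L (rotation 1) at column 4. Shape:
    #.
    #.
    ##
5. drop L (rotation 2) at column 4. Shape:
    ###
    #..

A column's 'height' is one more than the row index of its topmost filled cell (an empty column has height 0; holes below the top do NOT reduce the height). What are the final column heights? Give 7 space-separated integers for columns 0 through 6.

Answer: 2 3 2 3 8 8 8

Derivation:
Drop 1: T rot3 at col 0 lands with bottom-row=0; cleared 0 line(s) (total 0); column heights now [2 3 0 0 0 0 0], max=3
Drop 2: S rot1 at col 4 lands with bottom-row=0; cleared 0 line(s) (total 0); column heights now [2 3 0 0 3 2 0], max=3
Drop 3: T rot3 at col 2 lands with bottom-row=0; cleared 0 line(s) (total 0); column heights now [2 3 2 3 3 2 0], max=3
Drop 4: L rot1 at col 4 lands with bottom-row=3; cleared 0 line(s) (total 0); column heights now [2 3 2 3 6 4 0], max=6
Drop 5: L rot2 at col 4 lands with bottom-row=6; cleared 0 line(s) (total 0); column heights now [2 3 2 3 8 8 8], max=8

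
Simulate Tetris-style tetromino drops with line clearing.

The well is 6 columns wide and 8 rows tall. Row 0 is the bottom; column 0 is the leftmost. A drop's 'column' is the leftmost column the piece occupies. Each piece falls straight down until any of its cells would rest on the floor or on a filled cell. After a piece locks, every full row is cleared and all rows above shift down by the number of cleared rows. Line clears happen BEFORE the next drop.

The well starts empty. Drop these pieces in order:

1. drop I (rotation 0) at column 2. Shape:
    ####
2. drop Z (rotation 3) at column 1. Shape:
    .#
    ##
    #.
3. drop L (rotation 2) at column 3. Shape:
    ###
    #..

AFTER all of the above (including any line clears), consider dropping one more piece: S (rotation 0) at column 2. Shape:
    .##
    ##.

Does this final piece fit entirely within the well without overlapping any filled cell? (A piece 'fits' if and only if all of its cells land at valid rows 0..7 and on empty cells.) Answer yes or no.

Drop 1: I rot0 at col 2 lands with bottom-row=0; cleared 0 line(s) (total 0); column heights now [0 0 1 1 1 1], max=1
Drop 2: Z rot3 at col 1 lands with bottom-row=0; cleared 0 line(s) (total 0); column heights now [0 2 3 1 1 1], max=3
Drop 3: L rot2 at col 3 lands with bottom-row=1; cleared 0 line(s) (total 0); column heights now [0 2 3 3 3 3], max=3
Test piece S rot0 at col 2 (width 3): heights before test = [0 2 3 3 3 3]; fits = True

Answer: yes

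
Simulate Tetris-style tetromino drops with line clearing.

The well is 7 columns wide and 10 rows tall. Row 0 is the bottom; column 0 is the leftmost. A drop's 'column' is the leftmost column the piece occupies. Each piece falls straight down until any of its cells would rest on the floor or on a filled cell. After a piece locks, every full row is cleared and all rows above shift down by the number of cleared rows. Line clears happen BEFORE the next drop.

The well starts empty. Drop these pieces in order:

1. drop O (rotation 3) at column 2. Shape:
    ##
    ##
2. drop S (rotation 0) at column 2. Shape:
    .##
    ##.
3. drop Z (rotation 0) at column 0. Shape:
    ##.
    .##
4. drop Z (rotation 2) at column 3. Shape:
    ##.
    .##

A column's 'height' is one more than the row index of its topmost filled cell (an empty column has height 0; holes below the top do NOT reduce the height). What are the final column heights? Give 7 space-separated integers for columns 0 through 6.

Drop 1: O rot3 at col 2 lands with bottom-row=0; cleared 0 line(s) (total 0); column heights now [0 0 2 2 0 0 0], max=2
Drop 2: S rot0 at col 2 lands with bottom-row=2; cleared 0 line(s) (total 0); column heights now [0 0 3 4 4 0 0], max=4
Drop 3: Z rot0 at col 0 lands with bottom-row=3; cleared 0 line(s) (total 0); column heights now [5 5 4 4 4 0 0], max=5
Drop 4: Z rot2 at col 3 lands with bottom-row=4; cleared 0 line(s) (total 0); column heights now [5 5 4 6 6 5 0], max=6

Answer: 5 5 4 6 6 5 0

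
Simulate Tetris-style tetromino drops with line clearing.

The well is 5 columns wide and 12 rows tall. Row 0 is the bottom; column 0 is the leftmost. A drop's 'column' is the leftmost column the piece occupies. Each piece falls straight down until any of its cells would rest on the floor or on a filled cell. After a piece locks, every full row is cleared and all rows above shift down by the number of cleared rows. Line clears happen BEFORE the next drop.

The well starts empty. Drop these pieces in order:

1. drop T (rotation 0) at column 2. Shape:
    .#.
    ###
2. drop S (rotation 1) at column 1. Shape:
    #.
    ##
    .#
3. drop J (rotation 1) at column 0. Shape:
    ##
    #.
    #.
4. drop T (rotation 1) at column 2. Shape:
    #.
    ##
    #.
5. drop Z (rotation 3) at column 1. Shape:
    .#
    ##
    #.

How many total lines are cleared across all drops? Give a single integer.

Answer: 0

Derivation:
Drop 1: T rot0 at col 2 lands with bottom-row=0; cleared 0 line(s) (total 0); column heights now [0 0 1 2 1], max=2
Drop 2: S rot1 at col 1 lands with bottom-row=1; cleared 0 line(s) (total 0); column heights now [0 4 3 2 1], max=4
Drop 3: J rot1 at col 0 lands with bottom-row=2; cleared 0 line(s) (total 0); column heights now [5 5 3 2 1], max=5
Drop 4: T rot1 at col 2 lands with bottom-row=3; cleared 0 line(s) (total 0); column heights now [5 5 6 5 1], max=6
Drop 5: Z rot3 at col 1 lands with bottom-row=5; cleared 0 line(s) (total 0); column heights now [5 7 8 5 1], max=8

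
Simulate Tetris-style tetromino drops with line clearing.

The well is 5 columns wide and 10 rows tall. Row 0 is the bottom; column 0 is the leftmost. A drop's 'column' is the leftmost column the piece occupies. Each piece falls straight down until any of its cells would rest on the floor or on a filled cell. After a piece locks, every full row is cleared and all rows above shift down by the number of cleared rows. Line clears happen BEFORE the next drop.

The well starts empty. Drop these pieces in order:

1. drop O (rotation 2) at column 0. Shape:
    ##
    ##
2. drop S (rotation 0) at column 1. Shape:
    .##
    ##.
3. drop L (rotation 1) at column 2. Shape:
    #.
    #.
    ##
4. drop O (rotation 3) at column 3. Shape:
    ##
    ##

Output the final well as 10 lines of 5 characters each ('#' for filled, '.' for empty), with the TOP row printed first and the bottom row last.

Answer: .....
.....
.....
..###
..###
..##.
..##.
.##..
##...
##...

Derivation:
Drop 1: O rot2 at col 0 lands with bottom-row=0; cleared 0 line(s) (total 0); column heights now [2 2 0 0 0], max=2
Drop 2: S rot0 at col 1 lands with bottom-row=2; cleared 0 line(s) (total 0); column heights now [2 3 4 4 0], max=4
Drop 3: L rot1 at col 2 lands with bottom-row=4; cleared 0 line(s) (total 0); column heights now [2 3 7 5 0], max=7
Drop 4: O rot3 at col 3 lands with bottom-row=5; cleared 0 line(s) (total 0); column heights now [2 3 7 7 7], max=7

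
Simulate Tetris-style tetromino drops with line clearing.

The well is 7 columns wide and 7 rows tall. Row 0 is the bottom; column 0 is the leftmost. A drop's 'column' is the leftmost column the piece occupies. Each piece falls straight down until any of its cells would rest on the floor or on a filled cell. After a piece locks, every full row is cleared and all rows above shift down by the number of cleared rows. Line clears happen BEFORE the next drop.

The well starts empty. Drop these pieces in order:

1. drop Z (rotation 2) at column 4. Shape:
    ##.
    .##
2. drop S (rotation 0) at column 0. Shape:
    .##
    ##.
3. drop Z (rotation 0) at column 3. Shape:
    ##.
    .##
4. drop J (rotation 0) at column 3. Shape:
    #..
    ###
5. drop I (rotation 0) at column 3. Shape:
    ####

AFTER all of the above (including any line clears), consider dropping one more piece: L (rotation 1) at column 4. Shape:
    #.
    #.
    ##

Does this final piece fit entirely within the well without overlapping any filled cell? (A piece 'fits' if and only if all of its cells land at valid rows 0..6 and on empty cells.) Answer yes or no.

Drop 1: Z rot2 at col 4 lands with bottom-row=0; cleared 0 line(s) (total 0); column heights now [0 0 0 0 2 2 1], max=2
Drop 2: S rot0 at col 0 lands with bottom-row=0; cleared 0 line(s) (total 0); column heights now [1 2 2 0 2 2 1], max=2
Drop 3: Z rot0 at col 3 lands with bottom-row=2; cleared 0 line(s) (total 0); column heights now [1 2 2 4 4 3 1], max=4
Drop 4: J rot0 at col 3 lands with bottom-row=4; cleared 0 line(s) (total 0); column heights now [1 2 2 6 5 5 1], max=6
Drop 5: I rot0 at col 3 lands with bottom-row=6; cleared 0 line(s) (total 0); column heights now [1 2 2 7 7 7 7], max=7
Test piece L rot1 at col 4 (width 2): heights before test = [1 2 2 7 7 7 7]; fits = False

Answer: no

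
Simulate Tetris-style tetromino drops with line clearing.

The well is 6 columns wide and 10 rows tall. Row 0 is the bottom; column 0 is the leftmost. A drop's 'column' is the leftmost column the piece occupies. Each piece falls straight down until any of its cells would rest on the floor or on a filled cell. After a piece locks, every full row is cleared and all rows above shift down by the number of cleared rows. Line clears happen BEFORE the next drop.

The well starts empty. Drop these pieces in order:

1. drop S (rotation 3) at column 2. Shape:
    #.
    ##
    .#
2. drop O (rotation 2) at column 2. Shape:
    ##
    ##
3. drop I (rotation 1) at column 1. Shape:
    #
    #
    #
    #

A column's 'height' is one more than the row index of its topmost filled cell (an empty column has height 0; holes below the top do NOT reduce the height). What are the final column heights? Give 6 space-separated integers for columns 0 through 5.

Drop 1: S rot3 at col 2 lands with bottom-row=0; cleared 0 line(s) (total 0); column heights now [0 0 3 2 0 0], max=3
Drop 2: O rot2 at col 2 lands with bottom-row=3; cleared 0 line(s) (total 0); column heights now [0 0 5 5 0 0], max=5
Drop 3: I rot1 at col 1 lands with bottom-row=0; cleared 0 line(s) (total 0); column heights now [0 4 5 5 0 0], max=5

Answer: 0 4 5 5 0 0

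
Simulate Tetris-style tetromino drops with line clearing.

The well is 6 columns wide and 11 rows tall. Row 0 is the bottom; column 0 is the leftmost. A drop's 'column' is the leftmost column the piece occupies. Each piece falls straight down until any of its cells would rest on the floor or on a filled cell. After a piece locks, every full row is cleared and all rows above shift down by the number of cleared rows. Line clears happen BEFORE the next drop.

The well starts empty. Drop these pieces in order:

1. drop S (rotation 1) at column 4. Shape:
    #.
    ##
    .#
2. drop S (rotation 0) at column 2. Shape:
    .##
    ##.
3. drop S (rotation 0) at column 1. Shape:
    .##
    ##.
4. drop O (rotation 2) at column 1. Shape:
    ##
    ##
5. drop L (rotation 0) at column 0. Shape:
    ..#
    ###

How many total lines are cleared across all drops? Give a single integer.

Answer: 0

Derivation:
Drop 1: S rot1 at col 4 lands with bottom-row=0; cleared 0 line(s) (total 0); column heights now [0 0 0 0 3 2], max=3
Drop 2: S rot0 at col 2 lands with bottom-row=2; cleared 0 line(s) (total 0); column heights now [0 0 3 4 4 2], max=4
Drop 3: S rot0 at col 1 lands with bottom-row=3; cleared 0 line(s) (total 0); column heights now [0 4 5 5 4 2], max=5
Drop 4: O rot2 at col 1 lands with bottom-row=5; cleared 0 line(s) (total 0); column heights now [0 7 7 5 4 2], max=7
Drop 5: L rot0 at col 0 lands with bottom-row=7; cleared 0 line(s) (total 0); column heights now [8 8 9 5 4 2], max=9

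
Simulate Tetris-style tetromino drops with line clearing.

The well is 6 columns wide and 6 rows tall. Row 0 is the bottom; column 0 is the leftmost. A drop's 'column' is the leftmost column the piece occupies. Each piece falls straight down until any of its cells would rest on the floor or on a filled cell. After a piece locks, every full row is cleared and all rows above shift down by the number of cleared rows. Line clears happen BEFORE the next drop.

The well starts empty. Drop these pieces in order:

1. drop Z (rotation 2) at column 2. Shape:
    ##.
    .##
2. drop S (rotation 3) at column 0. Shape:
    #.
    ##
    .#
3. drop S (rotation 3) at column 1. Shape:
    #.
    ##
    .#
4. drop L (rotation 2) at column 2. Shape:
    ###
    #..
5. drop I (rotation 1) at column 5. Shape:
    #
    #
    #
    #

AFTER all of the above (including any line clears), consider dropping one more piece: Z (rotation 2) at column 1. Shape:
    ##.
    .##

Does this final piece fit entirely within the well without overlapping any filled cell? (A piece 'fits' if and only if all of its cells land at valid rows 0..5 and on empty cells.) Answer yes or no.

Drop 1: Z rot2 at col 2 lands with bottom-row=0; cleared 0 line(s) (total 0); column heights now [0 0 2 2 1 0], max=2
Drop 2: S rot3 at col 0 lands with bottom-row=0; cleared 0 line(s) (total 0); column heights now [3 2 2 2 1 0], max=3
Drop 3: S rot3 at col 1 lands with bottom-row=2; cleared 0 line(s) (total 0); column heights now [3 5 4 2 1 0], max=5
Drop 4: L rot2 at col 2 lands with bottom-row=4; cleared 0 line(s) (total 0); column heights now [3 5 6 6 6 0], max=6
Drop 5: I rot1 at col 5 lands with bottom-row=0; cleared 0 line(s) (total 0); column heights now [3 5 6 6 6 4], max=6
Test piece Z rot2 at col 1 (width 3): heights before test = [3 5 6 6 6 4]; fits = False

Answer: no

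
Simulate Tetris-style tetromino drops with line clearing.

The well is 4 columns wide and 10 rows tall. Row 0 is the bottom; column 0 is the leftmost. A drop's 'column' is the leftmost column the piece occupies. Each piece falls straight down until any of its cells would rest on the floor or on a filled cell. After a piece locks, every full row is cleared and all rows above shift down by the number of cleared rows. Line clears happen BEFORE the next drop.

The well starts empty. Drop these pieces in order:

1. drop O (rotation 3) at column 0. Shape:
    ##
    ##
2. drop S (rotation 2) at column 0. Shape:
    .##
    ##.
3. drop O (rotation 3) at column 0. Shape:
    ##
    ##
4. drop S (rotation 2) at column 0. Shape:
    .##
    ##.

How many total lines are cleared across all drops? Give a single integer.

Answer: 0

Derivation:
Drop 1: O rot3 at col 0 lands with bottom-row=0; cleared 0 line(s) (total 0); column heights now [2 2 0 0], max=2
Drop 2: S rot2 at col 0 lands with bottom-row=2; cleared 0 line(s) (total 0); column heights now [3 4 4 0], max=4
Drop 3: O rot3 at col 0 lands with bottom-row=4; cleared 0 line(s) (total 0); column heights now [6 6 4 0], max=6
Drop 4: S rot2 at col 0 lands with bottom-row=6; cleared 0 line(s) (total 0); column heights now [7 8 8 0], max=8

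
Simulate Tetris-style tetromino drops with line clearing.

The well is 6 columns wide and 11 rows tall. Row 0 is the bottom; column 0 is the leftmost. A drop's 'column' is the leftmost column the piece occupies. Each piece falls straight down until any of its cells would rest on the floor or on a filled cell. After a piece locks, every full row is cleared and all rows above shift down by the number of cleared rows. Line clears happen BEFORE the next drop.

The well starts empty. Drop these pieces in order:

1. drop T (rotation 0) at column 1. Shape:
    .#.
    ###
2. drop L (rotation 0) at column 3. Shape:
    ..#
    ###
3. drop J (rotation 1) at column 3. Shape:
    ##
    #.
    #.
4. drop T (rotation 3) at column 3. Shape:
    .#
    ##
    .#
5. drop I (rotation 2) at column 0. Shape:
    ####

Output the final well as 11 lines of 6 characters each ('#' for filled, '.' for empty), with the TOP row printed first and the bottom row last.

Drop 1: T rot0 at col 1 lands with bottom-row=0; cleared 0 line(s) (total 0); column heights now [0 1 2 1 0 0], max=2
Drop 2: L rot0 at col 3 lands with bottom-row=1; cleared 0 line(s) (total 0); column heights now [0 1 2 2 2 3], max=3
Drop 3: J rot1 at col 3 lands with bottom-row=2; cleared 0 line(s) (total 0); column heights now [0 1 2 5 5 3], max=5
Drop 4: T rot3 at col 3 lands with bottom-row=5; cleared 0 line(s) (total 0); column heights now [0 1 2 7 8 3], max=8
Drop 5: I rot2 at col 0 lands with bottom-row=7; cleared 0 line(s) (total 0); column heights now [8 8 8 8 8 3], max=8

Answer: ......
......
......
#####.
...##.
....#.
...##.
...#..
...#.#
..####
.###..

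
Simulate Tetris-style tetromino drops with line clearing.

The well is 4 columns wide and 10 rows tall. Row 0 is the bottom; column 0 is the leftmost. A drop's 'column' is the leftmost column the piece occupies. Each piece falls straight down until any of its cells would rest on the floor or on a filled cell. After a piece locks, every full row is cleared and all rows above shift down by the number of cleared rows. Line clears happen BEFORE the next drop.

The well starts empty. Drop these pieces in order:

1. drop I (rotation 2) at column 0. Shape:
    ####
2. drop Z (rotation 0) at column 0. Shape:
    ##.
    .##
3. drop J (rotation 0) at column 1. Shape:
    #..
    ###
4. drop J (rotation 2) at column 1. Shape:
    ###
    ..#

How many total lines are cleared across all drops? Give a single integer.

Answer: 1

Derivation:
Drop 1: I rot2 at col 0 lands with bottom-row=0; cleared 1 line(s) (total 1); column heights now [0 0 0 0], max=0
Drop 2: Z rot0 at col 0 lands with bottom-row=0; cleared 0 line(s) (total 1); column heights now [2 2 1 0], max=2
Drop 3: J rot0 at col 1 lands with bottom-row=2; cleared 0 line(s) (total 1); column heights now [2 4 3 3], max=4
Drop 4: J rot2 at col 1 lands with bottom-row=3; cleared 0 line(s) (total 1); column heights now [2 5 5 5], max=5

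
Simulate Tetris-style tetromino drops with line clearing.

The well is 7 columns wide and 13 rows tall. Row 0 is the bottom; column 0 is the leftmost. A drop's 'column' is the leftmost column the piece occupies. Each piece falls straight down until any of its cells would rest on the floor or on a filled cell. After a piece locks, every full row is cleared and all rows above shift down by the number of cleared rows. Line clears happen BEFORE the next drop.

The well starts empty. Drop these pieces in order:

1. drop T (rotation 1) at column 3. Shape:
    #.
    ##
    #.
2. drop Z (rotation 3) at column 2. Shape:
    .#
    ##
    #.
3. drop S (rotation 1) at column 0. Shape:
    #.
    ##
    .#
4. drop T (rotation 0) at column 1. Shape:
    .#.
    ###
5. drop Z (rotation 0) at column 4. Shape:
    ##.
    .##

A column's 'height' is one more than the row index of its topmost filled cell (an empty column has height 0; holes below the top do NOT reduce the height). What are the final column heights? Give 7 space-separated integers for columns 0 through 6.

Answer: 3 6 7 6 3 3 2

Derivation:
Drop 1: T rot1 at col 3 lands with bottom-row=0; cleared 0 line(s) (total 0); column heights now [0 0 0 3 2 0 0], max=3
Drop 2: Z rot3 at col 2 lands with bottom-row=2; cleared 0 line(s) (total 0); column heights now [0 0 4 5 2 0 0], max=5
Drop 3: S rot1 at col 0 lands with bottom-row=0; cleared 0 line(s) (total 0); column heights now [3 2 4 5 2 0 0], max=5
Drop 4: T rot0 at col 1 lands with bottom-row=5; cleared 0 line(s) (total 0); column heights now [3 6 7 6 2 0 0], max=7
Drop 5: Z rot0 at col 4 lands with bottom-row=1; cleared 0 line(s) (total 0); column heights now [3 6 7 6 3 3 2], max=7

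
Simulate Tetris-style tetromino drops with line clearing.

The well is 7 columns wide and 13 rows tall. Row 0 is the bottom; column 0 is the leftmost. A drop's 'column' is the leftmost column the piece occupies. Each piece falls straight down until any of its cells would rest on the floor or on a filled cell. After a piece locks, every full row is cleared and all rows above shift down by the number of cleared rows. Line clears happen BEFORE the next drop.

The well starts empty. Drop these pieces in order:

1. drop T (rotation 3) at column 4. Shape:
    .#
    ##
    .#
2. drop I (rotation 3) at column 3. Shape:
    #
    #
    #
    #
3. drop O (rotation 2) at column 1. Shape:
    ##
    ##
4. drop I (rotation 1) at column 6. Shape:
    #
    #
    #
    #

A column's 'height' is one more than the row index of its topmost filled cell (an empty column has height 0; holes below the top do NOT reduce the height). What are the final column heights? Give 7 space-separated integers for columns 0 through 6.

Answer: 0 2 2 4 2 3 4

Derivation:
Drop 1: T rot3 at col 4 lands with bottom-row=0; cleared 0 line(s) (total 0); column heights now [0 0 0 0 2 3 0], max=3
Drop 2: I rot3 at col 3 lands with bottom-row=0; cleared 0 line(s) (total 0); column heights now [0 0 0 4 2 3 0], max=4
Drop 3: O rot2 at col 1 lands with bottom-row=0; cleared 0 line(s) (total 0); column heights now [0 2 2 4 2 3 0], max=4
Drop 4: I rot1 at col 6 lands with bottom-row=0; cleared 0 line(s) (total 0); column heights now [0 2 2 4 2 3 4], max=4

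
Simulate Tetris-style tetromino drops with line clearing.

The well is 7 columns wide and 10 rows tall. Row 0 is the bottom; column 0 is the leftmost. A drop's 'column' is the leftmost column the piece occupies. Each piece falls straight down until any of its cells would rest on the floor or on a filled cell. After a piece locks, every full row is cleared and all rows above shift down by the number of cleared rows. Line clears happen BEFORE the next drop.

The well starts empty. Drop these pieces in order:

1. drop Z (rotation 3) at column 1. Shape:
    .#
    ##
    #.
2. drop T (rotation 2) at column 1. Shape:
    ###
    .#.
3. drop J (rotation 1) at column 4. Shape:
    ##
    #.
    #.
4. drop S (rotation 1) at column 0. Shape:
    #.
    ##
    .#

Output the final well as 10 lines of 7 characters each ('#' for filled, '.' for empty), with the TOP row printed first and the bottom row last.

Answer: .......
.......
#......
##.....
.#.....
.###...
..#....
..#.##.
.##.#..
.#..#..

Derivation:
Drop 1: Z rot3 at col 1 lands with bottom-row=0; cleared 0 line(s) (total 0); column heights now [0 2 3 0 0 0 0], max=3
Drop 2: T rot2 at col 1 lands with bottom-row=3; cleared 0 line(s) (total 0); column heights now [0 5 5 5 0 0 0], max=5
Drop 3: J rot1 at col 4 lands with bottom-row=0; cleared 0 line(s) (total 0); column heights now [0 5 5 5 3 3 0], max=5
Drop 4: S rot1 at col 0 lands with bottom-row=5; cleared 0 line(s) (total 0); column heights now [8 7 5 5 3 3 0], max=8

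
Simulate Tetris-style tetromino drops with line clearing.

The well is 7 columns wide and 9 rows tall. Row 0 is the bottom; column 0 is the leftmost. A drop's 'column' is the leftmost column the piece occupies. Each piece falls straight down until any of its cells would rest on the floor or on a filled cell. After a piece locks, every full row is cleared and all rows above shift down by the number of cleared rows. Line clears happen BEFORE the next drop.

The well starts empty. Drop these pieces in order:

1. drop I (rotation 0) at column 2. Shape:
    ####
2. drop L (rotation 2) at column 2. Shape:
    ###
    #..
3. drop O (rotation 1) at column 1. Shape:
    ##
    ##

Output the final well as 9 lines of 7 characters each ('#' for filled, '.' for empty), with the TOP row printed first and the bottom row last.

Drop 1: I rot0 at col 2 lands with bottom-row=0; cleared 0 line(s) (total 0); column heights now [0 0 1 1 1 1 0], max=1
Drop 2: L rot2 at col 2 lands with bottom-row=1; cleared 0 line(s) (total 0); column heights now [0 0 3 3 3 1 0], max=3
Drop 3: O rot1 at col 1 lands with bottom-row=3; cleared 0 line(s) (total 0); column heights now [0 5 5 3 3 1 0], max=5

Answer: .......
.......
.......
.......
.##....
.##....
..###..
..#....
..####.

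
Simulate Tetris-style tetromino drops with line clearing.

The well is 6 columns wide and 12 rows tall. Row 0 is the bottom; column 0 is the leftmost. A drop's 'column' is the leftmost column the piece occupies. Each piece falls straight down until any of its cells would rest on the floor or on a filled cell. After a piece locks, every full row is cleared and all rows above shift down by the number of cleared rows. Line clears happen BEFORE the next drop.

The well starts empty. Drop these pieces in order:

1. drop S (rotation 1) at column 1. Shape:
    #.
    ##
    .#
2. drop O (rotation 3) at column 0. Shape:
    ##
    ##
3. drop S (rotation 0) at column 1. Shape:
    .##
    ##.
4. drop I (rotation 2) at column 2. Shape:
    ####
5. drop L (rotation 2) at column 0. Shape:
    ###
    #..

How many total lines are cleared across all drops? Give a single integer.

Drop 1: S rot1 at col 1 lands with bottom-row=0; cleared 0 line(s) (total 0); column heights now [0 3 2 0 0 0], max=3
Drop 2: O rot3 at col 0 lands with bottom-row=3; cleared 0 line(s) (total 0); column heights now [5 5 2 0 0 0], max=5
Drop 3: S rot0 at col 1 lands with bottom-row=5; cleared 0 line(s) (total 0); column heights now [5 6 7 7 0 0], max=7
Drop 4: I rot2 at col 2 lands with bottom-row=7; cleared 0 line(s) (total 0); column heights now [5 6 8 8 8 8], max=8
Drop 5: L rot2 at col 0 lands with bottom-row=7; cleared 0 line(s) (total 0); column heights now [9 9 9 8 8 8], max=9

Answer: 0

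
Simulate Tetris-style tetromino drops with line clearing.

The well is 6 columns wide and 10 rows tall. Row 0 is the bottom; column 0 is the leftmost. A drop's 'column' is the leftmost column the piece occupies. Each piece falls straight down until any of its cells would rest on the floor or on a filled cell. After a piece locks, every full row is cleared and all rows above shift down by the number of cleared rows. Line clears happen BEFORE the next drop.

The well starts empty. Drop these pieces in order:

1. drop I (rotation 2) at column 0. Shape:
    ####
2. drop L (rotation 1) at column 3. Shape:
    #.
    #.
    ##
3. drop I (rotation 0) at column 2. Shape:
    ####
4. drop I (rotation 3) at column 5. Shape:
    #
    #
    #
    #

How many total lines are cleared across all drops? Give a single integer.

Drop 1: I rot2 at col 0 lands with bottom-row=0; cleared 0 line(s) (total 0); column heights now [1 1 1 1 0 0], max=1
Drop 2: L rot1 at col 3 lands with bottom-row=1; cleared 0 line(s) (total 0); column heights now [1 1 1 4 2 0], max=4
Drop 3: I rot0 at col 2 lands with bottom-row=4; cleared 0 line(s) (total 0); column heights now [1 1 5 5 5 5], max=5
Drop 4: I rot3 at col 5 lands with bottom-row=5; cleared 0 line(s) (total 0); column heights now [1 1 5 5 5 9], max=9

Answer: 0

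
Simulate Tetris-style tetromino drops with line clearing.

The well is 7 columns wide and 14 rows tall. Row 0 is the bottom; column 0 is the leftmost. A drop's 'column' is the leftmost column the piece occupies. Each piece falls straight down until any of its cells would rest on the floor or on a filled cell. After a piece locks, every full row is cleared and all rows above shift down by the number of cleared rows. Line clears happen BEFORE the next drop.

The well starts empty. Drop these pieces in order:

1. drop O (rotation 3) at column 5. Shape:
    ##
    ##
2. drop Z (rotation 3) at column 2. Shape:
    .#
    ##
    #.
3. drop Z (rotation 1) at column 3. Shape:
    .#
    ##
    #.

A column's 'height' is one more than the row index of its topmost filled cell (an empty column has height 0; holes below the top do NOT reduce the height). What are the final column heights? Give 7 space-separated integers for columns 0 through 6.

Drop 1: O rot3 at col 5 lands with bottom-row=0; cleared 0 line(s) (total 0); column heights now [0 0 0 0 0 2 2], max=2
Drop 2: Z rot3 at col 2 lands with bottom-row=0; cleared 0 line(s) (total 0); column heights now [0 0 2 3 0 2 2], max=3
Drop 3: Z rot1 at col 3 lands with bottom-row=3; cleared 0 line(s) (total 0); column heights now [0 0 2 5 6 2 2], max=6

Answer: 0 0 2 5 6 2 2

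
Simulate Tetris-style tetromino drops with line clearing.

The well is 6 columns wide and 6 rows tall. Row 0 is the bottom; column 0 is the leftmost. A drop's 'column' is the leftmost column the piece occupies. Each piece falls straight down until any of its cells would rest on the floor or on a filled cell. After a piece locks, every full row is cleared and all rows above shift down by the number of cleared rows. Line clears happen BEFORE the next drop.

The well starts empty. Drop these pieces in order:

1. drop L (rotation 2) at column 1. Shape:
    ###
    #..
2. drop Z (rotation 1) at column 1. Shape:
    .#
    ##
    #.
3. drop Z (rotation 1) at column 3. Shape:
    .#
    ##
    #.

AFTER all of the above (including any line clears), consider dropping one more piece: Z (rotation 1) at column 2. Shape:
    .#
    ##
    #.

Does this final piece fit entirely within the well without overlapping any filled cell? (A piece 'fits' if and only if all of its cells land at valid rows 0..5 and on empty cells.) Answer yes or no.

Answer: no

Derivation:
Drop 1: L rot2 at col 1 lands with bottom-row=0; cleared 0 line(s) (total 0); column heights now [0 2 2 2 0 0], max=2
Drop 2: Z rot1 at col 1 lands with bottom-row=2; cleared 0 line(s) (total 0); column heights now [0 4 5 2 0 0], max=5
Drop 3: Z rot1 at col 3 lands with bottom-row=2; cleared 0 line(s) (total 0); column heights now [0 4 5 4 5 0], max=5
Test piece Z rot1 at col 2 (width 2): heights before test = [0 4 5 4 5 0]; fits = False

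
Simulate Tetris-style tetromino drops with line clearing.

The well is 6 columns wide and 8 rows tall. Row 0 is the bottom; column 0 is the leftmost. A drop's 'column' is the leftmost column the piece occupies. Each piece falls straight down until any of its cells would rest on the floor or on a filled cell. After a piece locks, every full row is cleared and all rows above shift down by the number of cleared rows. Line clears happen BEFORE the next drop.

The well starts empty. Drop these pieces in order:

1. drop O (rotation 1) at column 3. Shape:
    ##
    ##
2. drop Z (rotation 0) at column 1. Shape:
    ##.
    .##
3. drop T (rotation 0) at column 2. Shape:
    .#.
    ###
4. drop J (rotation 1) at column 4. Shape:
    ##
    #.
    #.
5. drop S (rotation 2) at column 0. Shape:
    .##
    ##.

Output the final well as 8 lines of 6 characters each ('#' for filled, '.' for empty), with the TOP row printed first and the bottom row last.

Answer: ....##
....#.
.####.
#####.
.##...
..##..
...##.
...##.

Derivation:
Drop 1: O rot1 at col 3 lands with bottom-row=0; cleared 0 line(s) (total 0); column heights now [0 0 0 2 2 0], max=2
Drop 2: Z rot0 at col 1 lands with bottom-row=2; cleared 0 line(s) (total 0); column heights now [0 4 4 3 2 0], max=4
Drop 3: T rot0 at col 2 lands with bottom-row=4; cleared 0 line(s) (total 0); column heights now [0 4 5 6 5 0], max=6
Drop 4: J rot1 at col 4 lands with bottom-row=5; cleared 0 line(s) (total 0); column heights now [0 4 5 6 8 8], max=8
Drop 5: S rot2 at col 0 lands with bottom-row=4; cleared 0 line(s) (total 0); column heights now [5 6 6 6 8 8], max=8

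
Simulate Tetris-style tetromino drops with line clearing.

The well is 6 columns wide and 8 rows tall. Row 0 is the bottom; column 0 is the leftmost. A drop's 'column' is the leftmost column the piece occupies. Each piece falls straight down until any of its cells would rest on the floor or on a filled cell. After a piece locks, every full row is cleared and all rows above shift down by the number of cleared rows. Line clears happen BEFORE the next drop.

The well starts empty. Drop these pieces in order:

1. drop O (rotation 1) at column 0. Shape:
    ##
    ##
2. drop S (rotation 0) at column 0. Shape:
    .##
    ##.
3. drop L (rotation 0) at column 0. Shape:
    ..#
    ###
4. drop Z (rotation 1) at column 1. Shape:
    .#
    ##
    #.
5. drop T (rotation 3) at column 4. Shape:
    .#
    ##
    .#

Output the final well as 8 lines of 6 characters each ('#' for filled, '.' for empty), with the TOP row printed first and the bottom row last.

Answer: ..#...
.##...
.##...
###...
.##...
##...#
##..##
##...#

Derivation:
Drop 1: O rot1 at col 0 lands with bottom-row=0; cleared 0 line(s) (total 0); column heights now [2 2 0 0 0 0], max=2
Drop 2: S rot0 at col 0 lands with bottom-row=2; cleared 0 line(s) (total 0); column heights now [3 4 4 0 0 0], max=4
Drop 3: L rot0 at col 0 lands with bottom-row=4; cleared 0 line(s) (total 0); column heights now [5 5 6 0 0 0], max=6
Drop 4: Z rot1 at col 1 lands with bottom-row=5; cleared 0 line(s) (total 0); column heights now [5 7 8 0 0 0], max=8
Drop 5: T rot3 at col 4 lands with bottom-row=0; cleared 0 line(s) (total 0); column heights now [5 7 8 0 2 3], max=8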